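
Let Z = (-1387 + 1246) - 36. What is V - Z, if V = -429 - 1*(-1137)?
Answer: 885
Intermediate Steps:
V = 708 (V = -429 + 1137 = 708)
Z = -177 (Z = -141 - 36 = -177)
V - Z = 708 - 1*(-177) = 708 + 177 = 885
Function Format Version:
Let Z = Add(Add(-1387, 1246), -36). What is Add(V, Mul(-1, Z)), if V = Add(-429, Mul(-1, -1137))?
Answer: 885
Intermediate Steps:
V = 708 (V = Add(-429, 1137) = 708)
Z = -177 (Z = Add(-141, -36) = -177)
Add(V, Mul(-1, Z)) = Add(708, Mul(-1, -177)) = Add(708, 177) = 885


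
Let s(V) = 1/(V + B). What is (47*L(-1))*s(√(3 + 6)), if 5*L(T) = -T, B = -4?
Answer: -47/5 ≈ -9.4000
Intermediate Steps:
L(T) = -T/5 (L(T) = (-T)/5 = -T/5)
s(V) = 1/(-4 + V) (s(V) = 1/(V - 4) = 1/(-4 + V))
(47*L(-1))*s(√(3 + 6)) = (47*(-⅕*(-1)))/(-4 + √(3 + 6)) = (47*(⅕))/(-4 + √9) = 47/(5*(-4 + 3)) = (47/5)/(-1) = (47/5)*(-1) = -47/5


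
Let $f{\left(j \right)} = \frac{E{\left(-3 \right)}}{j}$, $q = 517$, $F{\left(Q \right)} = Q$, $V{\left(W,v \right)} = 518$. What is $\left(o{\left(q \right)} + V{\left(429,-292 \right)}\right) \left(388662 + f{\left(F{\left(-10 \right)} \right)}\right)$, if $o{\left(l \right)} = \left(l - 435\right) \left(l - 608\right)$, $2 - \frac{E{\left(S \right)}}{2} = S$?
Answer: $-2698861984$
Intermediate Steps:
$E{\left(S \right)} = 4 - 2 S$
$o{\left(l \right)} = \left(-608 + l\right) \left(-435 + l\right)$ ($o{\left(l \right)} = \left(-435 + l\right) \left(-608 + l\right) = \left(-608 + l\right) \left(-435 + l\right)$)
$f{\left(j \right)} = \frac{10}{j}$ ($f{\left(j \right)} = \frac{4 - -6}{j} = \frac{4 + 6}{j} = \frac{10}{j}$)
$\left(o{\left(q \right)} + V{\left(429,-292 \right)}\right) \left(388662 + f{\left(F{\left(-10 \right)} \right)}\right) = \left(\left(264480 + 517^{2} - 539231\right) + 518\right) \left(388662 + \frac{10}{-10}\right) = \left(\left(264480 + 267289 - 539231\right) + 518\right) \left(388662 + 10 \left(- \frac{1}{10}\right)\right) = \left(-7462 + 518\right) \left(388662 - 1\right) = \left(-6944\right) 388661 = -2698861984$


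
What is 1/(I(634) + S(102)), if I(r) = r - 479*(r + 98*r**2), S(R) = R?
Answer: -1/18868921502 ≈ -5.2997e-11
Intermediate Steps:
I(r) = -46942*r**2 - 478*r (I(r) = r + (-46942*r**2 - 479*r) = -46942*r**2 - 478*r)
1/(I(634) + S(102)) = 1/(-2*634*(239 + 23471*634) + 102) = 1/(-2*634*(239 + 14880614) + 102) = 1/(-2*634*14880853 + 102) = 1/(-18868921604 + 102) = 1/(-18868921502) = -1/18868921502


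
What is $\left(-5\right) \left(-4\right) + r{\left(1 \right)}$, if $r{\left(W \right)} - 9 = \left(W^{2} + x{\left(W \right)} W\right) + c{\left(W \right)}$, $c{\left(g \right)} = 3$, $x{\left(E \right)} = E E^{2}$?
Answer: $34$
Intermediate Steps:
$x{\left(E \right)} = E^{3}$
$r{\left(W \right)} = 12 + W^{2} + W^{4}$ ($r{\left(W \right)} = 9 + \left(\left(W^{2} + W^{3} W\right) + 3\right) = 9 + \left(\left(W^{2} + W^{4}\right) + 3\right) = 9 + \left(3 + W^{2} + W^{4}\right) = 12 + W^{2} + W^{4}$)
$\left(-5\right) \left(-4\right) + r{\left(1 \right)} = \left(-5\right) \left(-4\right) + \left(12 + 1^{2} + 1^{4}\right) = 20 + \left(12 + 1 + 1\right) = 20 + 14 = 34$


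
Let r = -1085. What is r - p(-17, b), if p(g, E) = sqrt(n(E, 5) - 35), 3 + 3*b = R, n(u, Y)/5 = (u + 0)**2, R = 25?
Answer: -1085 - sqrt(2105)/3 ≈ -1100.3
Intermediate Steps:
n(u, Y) = 5*u**2 (n(u, Y) = 5*(u + 0)**2 = 5*u**2)
b = 22/3 (b = -1 + (1/3)*25 = -1 + 25/3 = 22/3 ≈ 7.3333)
p(g, E) = sqrt(-35 + 5*E**2) (p(g, E) = sqrt(5*E**2 - 35) = sqrt(-35 + 5*E**2))
r - p(-17, b) = -1085 - sqrt(-35 + 5*(22/3)**2) = -1085 - sqrt(-35 + 5*(484/9)) = -1085 - sqrt(-35 + 2420/9) = -1085 - sqrt(2105/9) = -1085 - sqrt(2105)/3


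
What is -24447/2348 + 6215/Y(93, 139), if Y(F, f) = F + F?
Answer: 5022839/218364 ≈ 23.002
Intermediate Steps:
Y(F, f) = 2*F
-24447/2348 + 6215/Y(93, 139) = -24447/2348 + 6215/((2*93)) = -24447*1/2348 + 6215/186 = -24447/2348 + 6215*(1/186) = -24447/2348 + 6215/186 = 5022839/218364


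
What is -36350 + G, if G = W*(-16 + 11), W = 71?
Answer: -36705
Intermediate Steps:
G = -355 (G = 71*(-16 + 11) = 71*(-5) = -355)
-36350 + G = -36350 - 355 = -36705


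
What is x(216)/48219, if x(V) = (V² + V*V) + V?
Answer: 31176/16073 ≈ 1.9396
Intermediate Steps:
x(V) = V + 2*V² (x(V) = (V² + V²) + V = 2*V² + V = V + 2*V²)
x(216)/48219 = (216*(1 + 2*216))/48219 = (216*(1 + 432))*(1/48219) = (216*433)*(1/48219) = 93528*(1/48219) = 31176/16073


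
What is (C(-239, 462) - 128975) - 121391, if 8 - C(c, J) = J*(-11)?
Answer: -245276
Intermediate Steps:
C(c, J) = 8 + 11*J (C(c, J) = 8 - J*(-11) = 8 - (-11)*J = 8 + 11*J)
(C(-239, 462) - 128975) - 121391 = ((8 + 11*462) - 128975) - 121391 = ((8 + 5082) - 128975) - 121391 = (5090 - 128975) - 121391 = -123885 - 121391 = -245276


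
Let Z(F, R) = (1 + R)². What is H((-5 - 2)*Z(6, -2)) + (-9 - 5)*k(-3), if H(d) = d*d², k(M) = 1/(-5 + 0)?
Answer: -1701/5 ≈ -340.20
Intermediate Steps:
k(M) = -⅕ (k(M) = 1/(-5) = -⅕)
H(d) = d³
H((-5 - 2)*Z(6, -2)) + (-9 - 5)*k(-3) = ((-5 - 2)*(1 - 2)²)³ + (-9 - 5)*(-⅕) = (-7*(-1)²)³ - 14*(-⅕) = (-7*1)³ + 14/5 = (-7)³ + 14/5 = -343 + 14/5 = -1701/5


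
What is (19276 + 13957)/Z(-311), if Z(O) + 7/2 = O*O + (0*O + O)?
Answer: 66466/192813 ≈ 0.34472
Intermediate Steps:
Z(O) = -7/2 + O + O² (Z(O) = -7/2 + (O*O + (0*O + O)) = -7/2 + (O² + (0 + O)) = -7/2 + (O² + O) = -7/2 + (O + O²) = -7/2 + O + O²)
(19276 + 13957)/Z(-311) = (19276 + 13957)/(-7/2 - 311 + (-311)²) = 33233/(-7/2 - 311 + 96721) = 33233/(192813/2) = 33233*(2/192813) = 66466/192813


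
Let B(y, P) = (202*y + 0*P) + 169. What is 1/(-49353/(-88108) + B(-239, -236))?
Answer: -88108/4238738419 ≈ -2.0786e-5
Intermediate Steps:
B(y, P) = 169 + 202*y (B(y, P) = (202*y + 0) + 169 = 202*y + 169 = 169 + 202*y)
1/(-49353/(-88108) + B(-239, -236)) = 1/(-49353/(-88108) + (169 + 202*(-239))) = 1/(-49353*(-1/88108) + (169 - 48278)) = 1/(49353/88108 - 48109) = 1/(-4238738419/88108) = -88108/4238738419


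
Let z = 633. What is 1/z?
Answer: 1/633 ≈ 0.0015798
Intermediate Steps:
1/z = 1/633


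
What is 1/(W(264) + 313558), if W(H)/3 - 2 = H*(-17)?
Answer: 1/300100 ≈ 3.3322e-6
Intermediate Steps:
W(H) = 6 - 51*H (W(H) = 6 + 3*(H*(-17)) = 6 + 3*(-17*H) = 6 - 51*H)
1/(W(264) + 313558) = 1/((6 - 51*264) + 313558) = 1/((6 - 13464) + 313558) = 1/(-13458 + 313558) = 1/300100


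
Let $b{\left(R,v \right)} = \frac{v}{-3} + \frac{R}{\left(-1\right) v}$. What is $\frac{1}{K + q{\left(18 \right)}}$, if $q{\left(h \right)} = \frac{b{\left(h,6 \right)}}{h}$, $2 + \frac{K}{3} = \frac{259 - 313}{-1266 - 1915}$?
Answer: $- \frac{57258}{356537} \approx -0.16059$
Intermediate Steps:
$b{\left(R,v \right)} = - \frac{v}{3} - \frac{R}{v}$ ($b{\left(R,v \right)} = v \left(- \frac{1}{3}\right) + R \left(- \frac{1}{v}\right) = - \frac{v}{3} - \frac{R}{v}$)
$K = - \frac{18924}{3181}$ ($K = -6 + 3 \frac{259 - 313}{-1266 - 1915} = -6 + 3 \left(- \frac{54}{-3181}\right) = -6 + 3 \left(\left(-54\right) \left(- \frac{1}{3181}\right)\right) = -6 + 3 \cdot \frac{54}{3181} = -6 + \frac{162}{3181} = - \frac{18924}{3181} \approx -5.9491$)
$q{\left(h \right)} = \frac{-2 - \frac{h}{6}}{h}$ ($q{\left(h \right)} = \frac{\left(- \frac{1}{3}\right) 6 - \frac{h}{6}}{h} = \frac{-2 - h \frac{1}{6}}{h} = \frac{-2 - \frac{h}{6}}{h}$)
$\frac{1}{K + q{\left(18 \right)}} = \frac{1}{- \frac{18924}{3181} + \frac{-12 - 18}{6 \cdot 18}} = \frac{1}{- \frac{18924}{3181} + \frac{1}{6} \cdot \frac{1}{18} \left(-12 - 18\right)} = \frac{1}{- \frac{18924}{3181} + \frac{1}{6} \cdot \frac{1}{18} \left(-30\right)} = \frac{1}{- \frac{18924}{3181} - \frac{5}{18}} = \frac{1}{- \frac{356537}{57258}} = - \frac{57258}{356537}$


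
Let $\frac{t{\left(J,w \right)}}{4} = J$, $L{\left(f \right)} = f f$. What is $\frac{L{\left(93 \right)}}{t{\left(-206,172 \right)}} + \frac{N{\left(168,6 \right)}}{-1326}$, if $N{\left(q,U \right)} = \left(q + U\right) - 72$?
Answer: $- \frac{113261}{10712} \approx -10.573$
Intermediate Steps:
$L{\left(f \right)} = f^{2}$
$t{\left(J,w \right)} = 4 J$
$N{\left(q,U \right)} = -72 + U + q$ ($N{\left(q,U \right)} = \left(U + q\right) - 72 = -72 + U + q$)
$\frac{L{\left(93 \right)}}{t{\left(-206,172 \right)}} + \frac{N{\left(168,6 \right)}}{-1326} = \frac{93^{2}}{4 \left(-206\right)} + \frac{-72 + 6 + 168}{-1326} = \frac{8649}{-824} + 102 \left(- \frac{1}{1326}\right) = 8649 \left(- \frac{1}{824}\right) - \frac{1}{13} = - \frac{8649}{824} - \frac{1}{13} = - \frac{113261}{10712}$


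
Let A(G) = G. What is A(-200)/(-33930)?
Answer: 20/3393 ≈ 0.0058945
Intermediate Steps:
A(-200)/(-33930) = -200/(-33930) = -200*(-1/33930) = 20/3393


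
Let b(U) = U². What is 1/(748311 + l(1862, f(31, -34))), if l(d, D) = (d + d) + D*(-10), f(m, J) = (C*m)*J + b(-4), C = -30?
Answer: 1/435675 ≈ 2.2953e-6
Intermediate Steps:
f(m, J) = 16 - 30*J*m (f(m, J) = (-30*m)*J + (-4)² = -30*J*m + 16 = 16 - 30*J*m)
l(d, D) = -10*D + 2*d (l(d, D) = 2*d - 10*D = -10*D + 2*d)
1/(748311 + l(1862, f(31, -34))) = 1/(748311 + (-10*(16 - 30*(-34)*31) + 2*1862)) = 1/(748311 + (-10*(16 + 31620) + 3724)) = 1/(748311 + (-10*31636 + 3724)) = 1/(748311 + (-316360 + 3724)) = 1/(748311 - 312636) = 1/435675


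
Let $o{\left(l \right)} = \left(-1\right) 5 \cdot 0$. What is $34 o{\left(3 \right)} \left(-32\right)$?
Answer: $0$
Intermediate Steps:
$o{\left(l \right)} = 0$ ($o{\left(l \right)} = \left(-5\right) 0 = 0$)
$34 o{\left(3 \right)} \left(-32\right) = 34 \cdot 0 \left(-32\right) = 0 \left(-32\right) = 0$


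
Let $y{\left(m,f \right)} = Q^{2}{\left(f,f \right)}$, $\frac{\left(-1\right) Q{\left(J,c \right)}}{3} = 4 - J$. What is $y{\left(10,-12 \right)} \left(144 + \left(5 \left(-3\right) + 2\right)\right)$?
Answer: $301824$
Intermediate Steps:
$Q{\left(J,c \right)} = -12 + 3 J$ ($Q{\left(J,c \right)} = - 3 \left(4 - J\right) = -12 + 3 J$)
$y{\left(m,f \right)} = \left(-12 + 3 f\right)^{2}$
$y{\left(10,-12 \right)} \left(144 + \left(5 \left(-3\right) + 2\right)\right) = 9 \left(-4 - 12\right)^{2} \left(144 + \left(5 \left(-3\right) + 2\right)\right) = 9 \left(-16\right)^{2} \left(144 + \left(-15 + 2\right)\right) = 9 \cdot 256 \left(144 - 13\right) = 2304 \cdot 131 = 301824$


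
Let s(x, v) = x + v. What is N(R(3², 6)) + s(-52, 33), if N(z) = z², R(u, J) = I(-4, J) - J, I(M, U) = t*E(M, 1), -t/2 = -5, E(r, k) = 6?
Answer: 2897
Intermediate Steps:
t = 10 (t = -2*(-5) = 10)
I(M, U) = 60 (I(M, U) = 10*6 = 60)
R(u, J) = 60 - J
s(x, v) = v + x
N(R(3², 6)) + s(-52, 33) = (60 - 1*6)² + (33 - 52) = (60 - 6)² - 19 = 54² - 19 = 2916 - 19 = 2897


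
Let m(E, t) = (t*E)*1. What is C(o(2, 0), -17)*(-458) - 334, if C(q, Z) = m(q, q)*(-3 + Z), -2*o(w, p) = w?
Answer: 8826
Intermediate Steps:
o(w, p) = -w/2
m(E, t) = E*t (m(E, t) = (E*t)*1 = E*t)
C(q, Z) = q**2*(-3 + Z) (C(q, Z) = (q*q)*(-3 + Z) = q**2*(-3 + Z))
C(o(2, 0), -17)*(-458) - 334 = ((-1/2*2)**2*(-3 - 17))*(-458) - 334 = ((-1)**2*(-20))*(-458) - 334 = (1*(-20))*(-458) - 334 = -20*(-458) - 334 = 9160 - 334 = 8826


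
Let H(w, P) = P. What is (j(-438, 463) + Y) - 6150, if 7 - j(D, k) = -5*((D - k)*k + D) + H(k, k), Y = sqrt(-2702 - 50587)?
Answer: -2094611 + 3*I*sqrt(5921) ≈ -2.0946e+6 + 230.84*I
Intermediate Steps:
Y = 3*I*sqrt(5921) (Y = sqrt(-53289) = 3*I*sqrt(5921) ≈ 230.84*I)
j(D, k) = 7 - k + 5*D + 5*k*(D - k) (j(D, k) = 7 - (-5*((D - k)*k + D) + k) = 7 - (-5*(k*(D - k) + D) + k) = 7 - (-5*(D + k*(D - k)) + k) = 7 - ((-5*D - 5*k*(D - k)) + k) = 7 - (k - 5*D - 5*k*(D - k)) = 7 + (-k + 5*D + 5*k*(D - k)) = 7 - k + 5*D + 5*k*(D - k))
(j(-438, 463) + Y) - 6150 = ((7 - 1*463 - 5*463**2 + 5*(-438) + 5*(-438)*463) + 3*I*sqrt(5921)) - 6150 = ((7 - 463 - 5*214369 - 2190 - 1013970) + 3*I*sqrt(5921)) - 6150 = ((7 - 463 - 1071845 - 2190 - 1013970) + 3*I*sqrt(5921)) - 6150 = (-2088461 + 3*I*sqrt(5921)) - 6150 = -2094611 + 3*I*sqrt(5921)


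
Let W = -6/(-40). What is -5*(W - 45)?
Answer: 897/4 ≈ 224.25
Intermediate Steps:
W = 3/20 (W = -6*(-1/40) = 3/20 ≈ 0.15000)
-5*(W - 45) = -5*(3/20 - 45) = -5*(-897/20) = 897/4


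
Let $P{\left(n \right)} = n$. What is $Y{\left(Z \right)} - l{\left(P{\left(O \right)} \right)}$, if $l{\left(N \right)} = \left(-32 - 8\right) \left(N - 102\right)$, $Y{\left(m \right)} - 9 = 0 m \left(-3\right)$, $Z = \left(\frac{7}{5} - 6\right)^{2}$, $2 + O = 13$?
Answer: $-3631$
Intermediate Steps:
$O = 11$ ($O = -2 + 13 = 11$)
$Z = \frac{529}{25}$ ($Z = \left(7 \cdot \frac{1}{5} - 6\right)^{2} = \left(\frac{7}{5} - 6\right)^{2} = \left(- \frac{23}{5}\right)^{2} = \frac{529}{25} \approx 21.16$)
$Y{\left(m \right)} = 9$ ($Y{\left(m \right)} = 9 + 0 m \left(-3\right) = 9 + 0 \left(-3\right) = 9 + 0 = 9$)
$l{\left(N \right)} = 4080 - 40 N$ ($l{\left(N \right)} = - 40 \left(-102 + N\right) = 4080 - 40 N$)
$Y{\left(Z \right)} - l{\left(P{\left(O \right)} \right)} = 9 - \left(4080 - 440\right) = 9 - 3640 = -3631$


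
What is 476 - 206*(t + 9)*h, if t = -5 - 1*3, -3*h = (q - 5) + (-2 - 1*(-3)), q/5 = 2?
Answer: 888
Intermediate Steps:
q = 10 (q = 5*2 = 10)
h = -2 (h = -((10 - 5) + (-2 - 1*(-3)))/3 = -(5 + (-2 + 3))/3 = -(5 + 1)/3 = -⅓*6 = -2)
t = -8 (t = -5 - 3 = -8)
476 - 206*(t + 9)*h = 476 - 206*(-8 + 9)*(-2) = 476 - 206*(-2) = 476 + 412 = 888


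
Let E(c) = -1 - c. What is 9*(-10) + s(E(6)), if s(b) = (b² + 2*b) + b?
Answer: -62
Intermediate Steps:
s(b) = b² + 3*b
9*(-10) + s(E(6)) = 9*(-10) + (-1 - 1*6)*(3 + (-1 - 1*6)) = -90 + (-1 - 6)*(3 + (-1 - 6)) = -90 - 7*(3 - 7) = -90 - 7*(-4) = -90 + 28 = -62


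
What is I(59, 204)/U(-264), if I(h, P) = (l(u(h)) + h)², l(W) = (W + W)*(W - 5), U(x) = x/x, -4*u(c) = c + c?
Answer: 17547721/4 ≈ 4.3869e+6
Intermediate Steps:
u(c) = -c/2 (u(c) = -(c + c)/4 = -c/2)
U(x) = 1
l(W) = 2*W*(-5 + W) (l(W) = (2*W)*(-5 + W) = 2*W*(-5 + W))
I(h, P) = (h - h*(-5 - h/2))² (I(h, P) = (2*(-h/2)*(-5 - h/2) + h)² = (-h*(-5 - h/2) + h)² = (h - h*(-5 - h/2))²)
I(59, 204)/U(-264) = ((¼)*59²*(12 + 59)²)/1 = ((¼)*3481*71²)*1 = ((¼)*3481*5041)*1 = (17547721/4)*1 = 17547721/4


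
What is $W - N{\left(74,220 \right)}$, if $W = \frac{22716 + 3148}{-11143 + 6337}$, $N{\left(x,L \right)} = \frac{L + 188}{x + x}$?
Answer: $- \frac{723590}{88911} \approx -8.1384$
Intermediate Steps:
$N{\left(x,L \right)} = \frac{188 + L}{2 x}$
$W = - \frac{12932}{2403}$ ($W = \frac{25864}{-4806} = 25864 \left(- \frac{1}{4806}\right) = - \frac{12932}{2403} \approx -5.3816$)
$W - N{\left(74,220 \right)} = - \frac{12932}{2403} - \frac{188 + 220}{2 \cdot 74} = - \frac{12932}{2403} - \frac{1}{2} \cdot \frac{1}{74} \cdot 408 = - \frac{12932}{2403} - \frac{102}{37} = - \frac{723590}{88911}$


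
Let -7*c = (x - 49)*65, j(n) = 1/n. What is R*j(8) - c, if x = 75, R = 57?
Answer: 13919/56 ≈ 248.55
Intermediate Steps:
c = -1690/7 (c = -(75 - 49)*65/7 = -26*65/7 = -⅐*1690 = -1690/7 ≈ -241.43)
R*j(8) - c = 57/8 - 1*(-1690/7) = 57*(⅛) + 1690/7 = 57/8 + 1690/7 = 13919/56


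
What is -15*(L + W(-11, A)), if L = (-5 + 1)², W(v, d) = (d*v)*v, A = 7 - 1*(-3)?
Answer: -18390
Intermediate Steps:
A = 10 (A = 7 + 3 = 10)
W(v, d) = d*v²
L = 16 (L = (-4)² = 16)
-15*(L + W(-11, A)) = -15*(16 + 10*(-11)²) = -15*(16 + 10*121) = -15*(16 + 1210) = -15*1226 = -18390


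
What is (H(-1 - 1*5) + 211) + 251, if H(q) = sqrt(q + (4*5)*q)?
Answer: 462 + 3*I*sqrt(14) ≈ 462.0 + 11.225*I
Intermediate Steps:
H(q) = sqrt(21)*sqrt(q) (H(q) = sqrt(q + 20*q) = sqrt(21*q) = sqrt(21)*sqrt(q))
(H(-1 - 1*5) + 211) + 251 = (sqrt(21)*sqrt(-1 - 1*5) + 211) + 251 = (sqrt(21)*sqrt(-1 - 5) + 211) + 251 = (sqrt(21)*sqrt(-6) + 211) + 251 = (sqrt(21)*(I*sqrt(6)) + 211) + 251 = (3*I*sqrt(14) + 211) + 251 = (211 + 3*I*sqrt(14)) + 251 = 462 + 3*I*sqrt(14)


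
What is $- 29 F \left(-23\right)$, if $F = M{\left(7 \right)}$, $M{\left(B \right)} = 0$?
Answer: $0$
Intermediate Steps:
$F = 0$
$- 29 F \left(-23\right) = \left(-29\right) 0 \left(-23\right) = 0 \left(-23\right) = 0$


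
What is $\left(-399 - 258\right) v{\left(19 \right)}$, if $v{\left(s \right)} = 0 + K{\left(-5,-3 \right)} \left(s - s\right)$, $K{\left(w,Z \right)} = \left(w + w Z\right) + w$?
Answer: $0$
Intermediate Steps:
$K{\left(w,Z \right)} = 2 w + Z w$ ($K{\left(w,Z \right)} = \left(w + Z w\right) + w = 2 w + Z w$)
$v{\left(s \right)} = 0$ ($v{\left(s \right)} = 0 + - 5 \left(2 - 3\right) \left(s - s\right) = 0 + \left(-5\right) \left(-1\right) 0 = 0 + 5 \cdot 0 = 0 + 0 = 0$)
$\left(-399 - 258\right) v{\left(19 \right)} = \left(-399 - 258\right) 0 = \left(-657\right) 0 = 0$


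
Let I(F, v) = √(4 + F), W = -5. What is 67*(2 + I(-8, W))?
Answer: 134 + 134*I ≈ 134.0 + 134.0*I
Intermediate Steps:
67*(2 + I(-8, W)) = 67*(2 + √(4 - 8)) = 67*(2 + √(-4)) = 67*(2 + 2*I) = 134 + 134*I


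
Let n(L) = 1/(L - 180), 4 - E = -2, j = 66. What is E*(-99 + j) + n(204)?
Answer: -4751/24 ≈ -197.96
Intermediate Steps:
E = 6 (E = 4 - 1*(-2) = 4 + 2 = 6)
n(L) = 1/(-180 + L)
E*(-99 + j) + n(204) = 6*(-99 + 66) + 1/(-180 + 204) = 6*(-33) + 1/24 = -198 + 1/24 = -4751/24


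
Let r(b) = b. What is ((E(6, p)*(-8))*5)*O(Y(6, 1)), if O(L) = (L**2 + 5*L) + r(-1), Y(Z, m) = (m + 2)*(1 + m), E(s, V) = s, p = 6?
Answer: -15600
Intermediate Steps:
Y(Z, m) = (1 + m)*(2 + m) (Y(Z, m) = (2 + m)*(1 + m) = (1 + m)*(2 + m))
O(L) = -1 + L**2 + 5*L (O(L) = (L**2 + 5*L) - 1 = -1 + L**2 + 5*L)
((E(6, p)*(-8))*5)*O(Y(6, 1)) = ((6*(-8))*5)*(-1 + (2 + 1**2 + 3*1)**2 + 5*(2 + 1**2 + 3*1)) = (-48*5)*(-1 + (2 + 1 + 3)**2 + 5*(2 + 1 + 3)) = -240*(-1 + 6**2 + 5*6) = -240*(-1 + 36 + 30) = -240*65 = -15600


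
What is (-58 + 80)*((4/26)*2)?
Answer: 88/13 ≈ 6.7692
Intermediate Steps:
(-58 + 80)*((4/26)*2) = 22*((4*(1/26))*2) = 22*((2/13)*2) = 22*(4/13) = 88/13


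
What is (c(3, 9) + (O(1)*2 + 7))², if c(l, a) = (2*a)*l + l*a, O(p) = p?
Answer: 8100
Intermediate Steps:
c(l, a) = 3*a*l (c(l, a) = 2*a*l + a*l = 3*a*l)
(c(3, 9) + (O(1)*2 + 7))² = (3*9*3 + (1*2 + 7))² = (81 + (2 + 7))² = (81 + 9)² = 90² = 8100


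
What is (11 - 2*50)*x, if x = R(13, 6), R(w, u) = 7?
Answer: -623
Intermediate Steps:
x = 7
(11 - 2*50)*x = (11 - 2*50)*7 = (11 - 100)*7 = -89*7 = -623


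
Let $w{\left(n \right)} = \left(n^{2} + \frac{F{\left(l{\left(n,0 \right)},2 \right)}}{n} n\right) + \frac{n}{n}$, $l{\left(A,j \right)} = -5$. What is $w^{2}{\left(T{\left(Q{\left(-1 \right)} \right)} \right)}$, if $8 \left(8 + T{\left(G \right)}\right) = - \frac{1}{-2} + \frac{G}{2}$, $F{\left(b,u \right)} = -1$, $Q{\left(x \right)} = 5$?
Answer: $\frac{13845841}{4096} \approx 3380.3$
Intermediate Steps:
$T{\left(G \right)} = - \frac{127}{16} + \frac{G}{16}$ ($T{\left(G \right)} = -8 + \frac{- \frac{1}{-2} + \frac{G}{2}}{8} = -8 + \frac{\left(-1\right) \left(- \frac{1}{2}\right) + G \frac{1}{2}}{8} = -8 + \frac{\frac{1}{2} + \frac{G}{2}}{8} = -8 + \left(\frac{1}{16} + \frac{G}{16}\right) = - \frac{127}{16} + \frac{G}{16}$)
$w{\left(n \right)} = n^{2}$ ($w{\left(n \right)} = \left(n^{2} + - \frac{1}{n} n\right) + \frac{n}{n} = \left(n^{2} - 1\right) + 1 = \left(-1 + n^{2}\right) + 1 = n^{2}$)
$w^{2}{\left(T{\left(Q{\left(-1 \right)} \right)} \right)} = \left(\left(- \frac{127}{16} + \frac{1}{16} \cdot 5\right)^{2}\right)^{2} = \left(\left(- \frac{127}{16} + \frac{5}{16}\right)^{2}\right)^{2} = \left(\left(- \frac{61}{8}\right)^{2}\right)^{2} = \left(\frac{3721}{64}\right)^{2} = \frac{13845841}{4096}$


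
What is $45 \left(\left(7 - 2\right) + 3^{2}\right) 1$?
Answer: $630$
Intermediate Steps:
$45 \left(\left(7 - 2\right) + 3^{2}\right) 1 = 45 \left(5 + 9\right) 1 = 45 \cdot 14 \cdot 1 = 630 \cdot 1 = 630$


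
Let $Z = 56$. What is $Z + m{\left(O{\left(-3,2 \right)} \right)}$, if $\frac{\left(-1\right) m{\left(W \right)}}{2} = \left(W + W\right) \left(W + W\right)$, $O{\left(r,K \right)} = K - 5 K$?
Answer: $-456$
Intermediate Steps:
$O{\left(r,K \right)} = - 4 K$
$m{\left(W \right)} = - 8 W^{2}$ ($m{\left(W \right)} = - 2 \left(W + W\right) \left(W + W\right) = - 2 \cdot 2 W 2 W = - 2 \cdot 4 W^{2} = - 8 W^{2}$)
$Z + m{\left(O{\left(-3,2 \right)} \right)} = 56 - 8 \left(\left(-4\right) 2\right)^{2} = 56 - 8 \left(-8\right)^{2} = 56 - 512 = -456$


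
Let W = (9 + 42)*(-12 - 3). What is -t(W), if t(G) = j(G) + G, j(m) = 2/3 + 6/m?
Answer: 64969/85 ≈ 764.34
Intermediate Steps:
j(m) = 2/3 + 6/m (j(m) = 2*(1/3) + 6/m = 2/3 + 6/m)
W = -765 (W = 51*(-15) = -765)
t(G) = 2/3 + G + 6/G (t(G) = (2/3 + 6/G) + G = 2/3 + G + 6/G)
-t(W) = -(2/3 - 765 + 6/(-765)) = -(2/3 - 765 + 6*(-1/765)) = -(2/3 - 765 - 2/255) = -1*(-64969/85) = 64969/85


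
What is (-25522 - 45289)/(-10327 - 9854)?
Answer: 70811/20181 ≈ 3.5088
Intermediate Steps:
(-25522 - 45289)/(-10327 - 9854) = -70811/(-20181) = -70811*(-1/20181) = 70811/20181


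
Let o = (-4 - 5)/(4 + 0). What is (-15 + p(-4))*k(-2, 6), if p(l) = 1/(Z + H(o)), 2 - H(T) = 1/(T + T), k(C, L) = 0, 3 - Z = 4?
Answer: 0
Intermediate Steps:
Z = -1 (Z = 3 - 1*4 = 3 - 4 = -1)
o = -9/4 ≈ -2.2500
H(T) = 2 - 1/(2*T) (H(T) = 2 - 1/(T + T) = 2 - 1/(2*T))
p(l) = 9/11 (p(l) = 1/(-1 + (2 - 1/(2*(-9/4)))) = 1/(-1 + (2 - ½*(-4/9))) = 1/(-1 + (2 + 2/9)) = 1/(-1 + 20/9) = 1/(11/9) = 9/11)
(-15 + p(-4))*k(-2, 6) = (-15 + 9/11)*0 = -156/11*0 = 0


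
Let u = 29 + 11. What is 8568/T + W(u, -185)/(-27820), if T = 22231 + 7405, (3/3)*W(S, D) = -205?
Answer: 12221857/41223676 ≈ 0.29648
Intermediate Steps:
u = 40
W(S, D) = -205
T = 29636
8568/T + W(u, -185)/(-27820) = 8568/29636 - 205/(-27820) = 8568*(1/29636) - 205*(-1/27820) = 2142/7409 + 41/5564 = 12221857/41223676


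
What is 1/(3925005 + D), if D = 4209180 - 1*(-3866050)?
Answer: 1/12000235 ≈ 8.3332e-8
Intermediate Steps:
D = 8075230 (D = 4209180 + 3866050 = 8075230)
1/(3925005 + D) = 1/(3925005 + 8075230) = 1/12000235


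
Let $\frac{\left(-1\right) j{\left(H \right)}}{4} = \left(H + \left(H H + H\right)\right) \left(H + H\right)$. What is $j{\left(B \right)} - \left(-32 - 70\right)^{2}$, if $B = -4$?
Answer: $-10148$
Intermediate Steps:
$j{\left(H \right)} = - 8 H \left(H^{2} + 2 H\right)$ ($j{\left(H \right)} = - 4 \left(H + \left(H H + H\right)\right) \left(H + H\right) = - 4 \left(H + \left(H^{2} + H\right)\right) 2 H = - 4 \left(H + \left(H + H^{2}\right)\right) 2 H = - 4 \left(H^{2} + 2 H\right) 2 H = - 4 \cdot 2 H \left(H^{2} + 2 H\right) = - 8 H \left(H^{2} + 2 H\right)$)
$j{\left(B \right)} - \left(-32 - 70\right)^{2} = 8 \left(-4\right)^{2} \left(-2 - -4\right) - \left(-32 - 70\right)^{2} = 8 \cdot 16 \left(-2 + 4\right) - \left(-102\right)^{2} = 8 \cdot 16 \cdot 2 - 10404 = 256 - 10404 = -10148$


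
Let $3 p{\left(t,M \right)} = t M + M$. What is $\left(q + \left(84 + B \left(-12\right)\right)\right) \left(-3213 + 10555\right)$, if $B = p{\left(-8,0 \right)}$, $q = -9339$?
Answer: $-67950210$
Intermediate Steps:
$p{\left(t,M \right)} = \frac{M}{3} + \frac{M t}{3}$ ($p{\left(t,M \right)} = \frac{t M + M}{3} = \frac{M t + M}{3} = \frac{M + M t}{3} = \frac{M}{3} + \frac{M t}{3}$)
$B = 0$ ($B = \frac{1}{3} \cdot 0 \left(1 - 8\right) = \frac{1}{3} \cdot 0 \left(-7\right) = 0$)
$\left(q + \left(84 + B \left(-12\right)\right)\right) \left(-3213 + 10555\right) = \left(-9339 + \left(84 + 0 \left(-12\right)\right)\right) \left(-3213 + 10555\right) = \left(-9339 + \left(84 + 0\right)\right) 7342 = \left(-9339 + 84\right) 7342 = \left(-9255\right) 7342 = -67950210$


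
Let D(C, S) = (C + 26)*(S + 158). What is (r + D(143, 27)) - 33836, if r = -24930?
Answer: -27501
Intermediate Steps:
D(C, S) = (26 + C)*(158 + S)
(r + D(143, 27)) - 33836 = (-24930 + (4108 + 26*27 + 158*143 + 143*27)) - 33836 = (-24930 + (4108 + 702 + 22594 + 3861)) - 33836 = (-24930 + 31265) - 33836 = 6335 - 33836 = -27501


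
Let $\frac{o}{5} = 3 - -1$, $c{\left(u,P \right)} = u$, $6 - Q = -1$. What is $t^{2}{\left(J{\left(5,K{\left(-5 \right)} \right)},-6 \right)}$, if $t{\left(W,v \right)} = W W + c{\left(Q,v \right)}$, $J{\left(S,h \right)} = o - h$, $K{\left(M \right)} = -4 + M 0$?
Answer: $339889$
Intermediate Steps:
$K{\left(M \right)} = -4$ ($K{\left(M \right)} = -4 + 0 = -4$)
$Q = 7$ ($Q = 6 - -1 = 6 + 1 = 7$)
$o = 20$ ($o = 5 \left(3 - -1\right) = 5 \left(3 + 1\right) = 5 \cdot 4 = 20$)
$J{\left(S,h \right)} = 20 - h$
$t{\left(W,v \right)} = 7 + W^{2}$ ($t{\left(W,v \right)} = W W + 7 = W^{2} + 7 = 7 + W^{2}$)
$t^{2}{\left(J{\left(5,K{\left(-5 \right)} \right)},-6 \right)} = \left(7 + \left(20 - -4\right)^{2}\right)^{2} = \left(7 + \left(20 + 4\right)^{2}\right)^{2} = \left(7 + 24^{2}\right)^{2} = \left(7 + 576\right)^{2} = 583^{2} = 339889$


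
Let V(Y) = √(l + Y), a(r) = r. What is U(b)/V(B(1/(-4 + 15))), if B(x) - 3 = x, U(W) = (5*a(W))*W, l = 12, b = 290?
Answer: 210250*√1826/83 ≈ 1.0825e+5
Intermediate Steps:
U(W) = 5*W² (U(W) = (5*W)*W = 5*W²)
B(x) = 3 + x
V(Y) = √(12 + Y)
U(b)/V(B(1/(-4 + 15))) = (5*290²)/(√(12 + (3 + 1/(-4 + 15)))) = (5*84100)/(√(12 + (3 + 1/11))) = 420500/(√(12 + (3 + 1/11))) = 420500/(√(12 + 34/11)) = 420500/(√(166/11)) = 420500/((√1826/11)) = 420500*(√1826/166) = 210250*√1826/83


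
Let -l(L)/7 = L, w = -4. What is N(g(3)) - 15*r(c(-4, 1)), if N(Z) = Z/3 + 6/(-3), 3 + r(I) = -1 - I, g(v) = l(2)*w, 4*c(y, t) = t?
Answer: 965/12 ≈ 80.417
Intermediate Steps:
l(L) = -7*L
c(y, t) = t/4
g(v) = 56 (g(v) = -7*2*(-4) = -14*(-4) = 56)
r(I) = -4 - I (r(I) = -3 + (-1 - I) = -4 - I)
N(Z) = -2 + Z/3 (N(Z) = Z*(1/3) + 6*(-1/3) = Z/3 - 2 = -2 + Z/3)
N(g(3)) - 15*r(c(-4, 1)) = (-2 + (1/3)*56) - 15*(-4 - 1/4) = (-2 + 56/3) - 15*(-4 - 1*1/4) = 50/3 - 15*(-4 - 1/4) = 50/3 - 15*(-17/4) = 50/3 + 255/4 = 965/12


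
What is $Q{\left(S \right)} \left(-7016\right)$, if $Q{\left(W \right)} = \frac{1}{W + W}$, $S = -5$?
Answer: $\frac{3508}{5} \approx 701.6$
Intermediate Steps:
$Q{\left(W \right)} = \frac{1}{2 W}$
$Q{\left(S \right)} \left(-7016\right) = \frac{1}{2 \left(-5\right)} \left(-7016\right) = \frac{1}{2} \left(- \frac{1}{5}\right) \left(-7016\right) = \left(- \frac{1}{10}\right) \left(-7016\right) = \frac{3508}{5}$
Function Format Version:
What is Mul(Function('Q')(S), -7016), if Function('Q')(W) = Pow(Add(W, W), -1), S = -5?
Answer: Rational(3508, 5) ≈ 701.60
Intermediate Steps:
Function('Q')(W) = Mul(Rational(1, 2), Pow(W, -1)) (Function('Q')(W) = Pow(Mul(2, W), -1) = Mul(Rational(1, 2), Pow(W, -1)))
Mul(Function('Q')(S), -7016) = Mul(Mul(Rational(1, 2), Pow(-5, -1)), -7016) = Mul(Mul(Rational(1, 2), Rational(-1, 5)), -7016) = Mul(Rational(-1, 10), -7016) = Rational(3508, 5)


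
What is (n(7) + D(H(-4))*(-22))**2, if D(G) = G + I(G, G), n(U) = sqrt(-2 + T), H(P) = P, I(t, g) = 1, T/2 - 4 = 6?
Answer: 4374 + 396*sqrt(2) ≈ 4934.0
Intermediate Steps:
T = 20 (T = 8 + 2*6 = 8 + 12 = 20)
n(U) = 3*sqrt(2) (n(U) = sqrt(-2 + 20) = sqrt(18) = 3*sqrt(2))
D(G) = 1 + G (D(G) = G + 1 = 1 + G)
(n(7) + D(H(-4))*(-22))**2 = (3*sqrt(2) + (1 - 4)*(-22))**2 = (3*sqrt(2) - 3*(-22))**2 = (3*sqrt(2) + 66)**2 = (66 + 3*sqrt(2))**2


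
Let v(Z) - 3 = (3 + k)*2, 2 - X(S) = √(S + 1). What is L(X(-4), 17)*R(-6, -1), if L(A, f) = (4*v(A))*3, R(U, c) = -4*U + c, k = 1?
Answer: 3036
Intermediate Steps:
R(U, c) = c - 4*U
X(S) = 2 - √(1 + S) (X(S) = 2 - √(S + 1) = 2 - √(1 + S))
v(Z) = 11 (v(Z) = 3 + (3 + 1)*2 = 3 + 4*2 = 3 + 8 = 11)
L(A, f) = 132 (L(A, f) = (4*11)*3 = 44*3 = 132)
L(X(-4), 17)*R(-6, -1) = 132*(-1 - 4*(-6)) = 132*(-1 + 24) = 132*23 = 3036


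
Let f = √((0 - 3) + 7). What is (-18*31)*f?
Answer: -1116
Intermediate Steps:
f = 2 (f = √(-3 + 7) = √4 = 2)
(-18*31)*f = -18*31*2 = -558*2 = -1116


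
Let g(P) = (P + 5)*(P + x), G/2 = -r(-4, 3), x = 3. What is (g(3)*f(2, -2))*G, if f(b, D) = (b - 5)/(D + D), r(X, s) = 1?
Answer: -72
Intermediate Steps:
f(b, D) = (-5 + b)/(2*D) (f(b, D) = (-5 + b)/((2*D)) = (-5 + b)*(1/(2*D)) = (-5 + b)/(2*D))
G = -2 (G = 2*(-1*1) = 2*(-1) = -2)
g(P) = (3 + P)*(5 + P) (g(P) = (P + 5)*(P + 3) = (5 + P)*(3 + P) = (3 + P)*(5 + P))
(g(3)*f(2, -2))*G = ((15 + 3**2 + 8*3)*((1/2)*(-5 + 2)/(-2)))*(-2) = ((15 + 9 + 24)*((1/2)*(-1/2)*(-3)))*(-2) = (48*(3/4))*(-2) = 36*(-2) = -72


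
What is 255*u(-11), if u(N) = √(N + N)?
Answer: 255*I*√22 ≈ 1196.1*I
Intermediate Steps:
u(N) = √2*√N (u(N) = √(2*N) = √2*√N)
255*u(-11) = 255*(√2*√(-11)) = 255*(√2*(I*√11)) = 255*(I*√22) = 255*I*√22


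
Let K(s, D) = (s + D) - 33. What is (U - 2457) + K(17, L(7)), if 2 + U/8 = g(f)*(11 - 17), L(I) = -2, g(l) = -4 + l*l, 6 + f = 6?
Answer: -2299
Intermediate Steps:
f = 0 (f = -6 + 6 = 0)
g(l) = -4 + l²
U = 176 (U = -16 + 8*((-4 + 0²)*(11 - 17)) = -16 + 8*((-4 + 0)*(-6)) = -16 + 8*(-4*(-6)) = -16 + 8*24 = -16 + 192 = 176)
K(s, D) = -33 + D + s (K(s, D) = (D + s) - 33 = -33 + D + s)
(U - 2457) + K(17, L(7)) = (176 - 2457) + (-33 - 2 + 17) = -2281 - 18 = -2299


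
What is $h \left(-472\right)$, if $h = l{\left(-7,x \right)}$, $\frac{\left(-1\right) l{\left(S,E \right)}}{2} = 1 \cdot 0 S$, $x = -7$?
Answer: $0$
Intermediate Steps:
$l{\left(S,E \right)} = 0$ ($l{\left(S,E \right)} = - 2 \cdot 1 \cdot 0 S = - 2 \cdot 0 S = \left(-2\right) 0 = 0$)
$h = 0$
$h \left(-472\right) = 0 \left(-472\right) = 0$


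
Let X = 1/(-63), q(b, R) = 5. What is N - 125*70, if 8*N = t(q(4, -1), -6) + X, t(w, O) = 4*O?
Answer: -4411513/504 ≈ -8753.0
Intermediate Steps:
X = -1/63 ≈ -0.015873
N = -1513/504 (N = (4*(-6) - 1/63)/8 = (-24 - 1/63)/8 = (1/8)*(-1513/63) = -1513/504 ≈ -3.0020)
N - 125*70 = -1513/504 - 125*70 = -1513/504 - 8750 = -4411513/504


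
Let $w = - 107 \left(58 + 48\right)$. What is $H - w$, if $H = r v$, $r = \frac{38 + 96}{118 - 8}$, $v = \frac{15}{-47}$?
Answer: $\frac{5863613}{517} \approx 11342.0$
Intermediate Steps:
$v = - \frac{15}{47}$ ($v = 15 \left(- \frac{1}{47}\right) = - \frac{15}{47} \approx -0.31915$)
$r = \frac{67}{55}$ ($r = \frac{134}{110} = 134 \cdot \frac{1}{110} = \frac{67}{55} \approx 1.2182$)
$w = -11342$ ($w = \left(-107\right) 106 = -11342$)
$H = - \frac{201}{517}$ ($H = \frac{67}{55} \left(- \frac{15}{47}\right) = - \frac{201}{517} \approx -0.38878$)
$H - w = - \frac{201}{517} - -11342 = - \frac{201}{517} + 11342 = \frac{5863613}{517}$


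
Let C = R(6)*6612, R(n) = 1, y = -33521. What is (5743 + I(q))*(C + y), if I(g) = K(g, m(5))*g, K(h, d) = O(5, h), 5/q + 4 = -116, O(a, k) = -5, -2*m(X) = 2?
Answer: -3709055833/24 ≈ -1.5454e+8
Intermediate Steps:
m(X) = -1 (m(X) = -½*2 = -1)
q = -1/24 (q = 5/(-4 - 116) = 5/(-120) = 5*(-1/120) = -1/24 ≈ -0.041667)
K(h, d) = -5
I(g) = -5*g
C = 6612 (C = 1*6612 = 6612)
(5743 + I(q))*(C + y) = (5743 - 5*(-1/24))*(6612 - 33521) = (5743 + 5/24)*(-26909) = (137837/24)*(-26909) = -3709055833/24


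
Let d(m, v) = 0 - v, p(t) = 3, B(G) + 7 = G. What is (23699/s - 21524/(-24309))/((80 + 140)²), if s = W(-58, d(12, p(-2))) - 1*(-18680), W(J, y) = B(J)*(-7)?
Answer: 987960731/22513391406000 ≈ 4.3883e-5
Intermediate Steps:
B(G) = -7 + G
d(m, v) = -v
W(J, y) = 49 - 7*J (W(J, y) = (-7 + J)*(-7) = 49 - 7*J)
s = 19135 (s = (49 - 7*(-58)) - 1*(-18680) = (49 + 406) + 18680 = 455 + 18680 = 19135)
(23699/s - 21524/(-24309))/((80 + 140)²) = (23699/19135 - 21524/(-24309))/((80 + 140)²) = (23699*(1/19135) - 21524*(-1/24309))/(220²) = (23699/19135 + 21524/24309)/48400 = (987960731/465152715)*(1/48400) = 987960731/22513391406000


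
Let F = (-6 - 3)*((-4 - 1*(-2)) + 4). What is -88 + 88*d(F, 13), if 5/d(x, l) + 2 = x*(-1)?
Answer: -121/2 ≈ -60.500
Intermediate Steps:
F = -18 (F = -9*((-4 + 2) + 4) = -9*(-2 + 4) = -9*2 = -18)
d(x, l) = 5/(-2 - x) (d(x, l) = 5/(-2 + x*(-1)) = 5/(-2 - x))
-88 + 88*d(F, 13) = -88 + 88*(-5/(2 - 18)) = -88 + 88*(-5/(-16)) = -88 + 88*(-5*(-1/16)) = -88 + 88*(5/16) = -88 + 55/2 = -121/2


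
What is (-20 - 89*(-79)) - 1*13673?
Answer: -6662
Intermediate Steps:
(-20 - 89*(-79)) - 1*13673 = (-20 + 7031) - 13673 = 7011 - 13673 = -6662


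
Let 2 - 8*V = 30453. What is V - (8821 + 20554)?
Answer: -265451/8 ≈ -33181.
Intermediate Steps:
V = -30451/8 (V = ¼ - ⅛*30453 = ¼ - 30453/8 = -30451/8 ≈ -3806.4)
V - (8821 + 20554) = -30451/8 - (8821 + 20554) = -30451/8 - 1*29375 = -30451/8 - 29375 = -265451/8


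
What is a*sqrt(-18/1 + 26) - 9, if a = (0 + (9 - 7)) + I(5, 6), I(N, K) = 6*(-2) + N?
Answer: -9 - 10*sqrt(2) ≈ -23.142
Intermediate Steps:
I(N, K) = -12 + N
a = -5 (a = (0 + (9 - 7)) + (-12 + 5) = (0 + 2) - 7 = 2 - 7 = -5)
a*sqrt(-18/1 + 26) - 9 = -5*sqrt(-18/1 + 26) - 9 = -5*sqrt(-18*1 + 26) - 9 = -5*sqrt(-18 + 26) - 9 = -10*sqrt(2) - 9 = -9 - 10*sqrt(2)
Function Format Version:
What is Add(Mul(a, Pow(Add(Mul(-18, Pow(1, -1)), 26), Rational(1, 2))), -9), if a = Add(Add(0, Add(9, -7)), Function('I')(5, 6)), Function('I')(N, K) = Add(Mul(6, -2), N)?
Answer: Add(-9, Mul(-10, Pow(2, Rational(1, 2)))) ≈ -23.142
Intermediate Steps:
Function('I')(N, K) = Add(-12, N)
a = -5 (a = Add(Add(0, Add(9, -7)), Add(-12, 5)) = Add(Add(0, 2), -7) = Add(2, -7) = -5)
Add(Mul(a, Pow(Add(Mul(-18, Pow(1, -1)), 26), Rational(1, 2))), -9) = Add(Mul(-5, Pow(Add(Mul(-18, Pow(1, -1)), 26), Rational(1, 2))), -9) = Add(Mul(-5, Pow(Add(Mul(-18, 1), 26), Rational(1, 2))), -9) = Add(Mul(-5, Pow(Add(-18, 26), Rational(1, 2))), -9) = Add(Mul(-5, Pow(8, Rational(1, 2))), -9) = Add(Mul(-5, Mul(2, Pow(2, Rational(1, 2)))), -9) = Add(Mul(-10, Pow(2, Rational(1, 2))), -9) = Add(-9, Mul(-10, Pow(2, Rational(1, 2))))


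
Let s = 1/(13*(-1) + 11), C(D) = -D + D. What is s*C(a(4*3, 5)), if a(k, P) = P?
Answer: 0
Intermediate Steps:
C(D) = 0
s = -½ (s = 1/(-13 + 11) = 1/(-2) = -½ ≈ -0.50000)
s*C(a(4*3, 5)) = -½*0 = 0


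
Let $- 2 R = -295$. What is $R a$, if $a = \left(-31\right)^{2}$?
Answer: $\frac{283495}{2} \approx 1.4175 \cdot 10^{5}$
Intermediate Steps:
$a = 961$
$R = \frac{295}{2}$ ($R = \left(- \frac{1}{2}\right) \left(-295\right) = \frac{295}{2} \approx 147.5$)
$R a = \frac{295}{2} \cdot 961 = \frac{283495}{2}$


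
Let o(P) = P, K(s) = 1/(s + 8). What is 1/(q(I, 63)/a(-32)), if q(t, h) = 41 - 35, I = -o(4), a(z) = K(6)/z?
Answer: -1/2688 ≈ -0.00037202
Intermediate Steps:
K(s) = 1/(8 + s)
a(z) = 1/(14*z) (a(z) = 1/((8 + 6)*z) = 1/(14*z))
I = -4 (I = -1*4 = -4)
q(t, h) = 6
1/(q(I, 63)/a(-32)) = 1/(6/(((1/14)/(-32)))) = 1/(6/(((1/14)*(-1/32)))) = 1/(6/(-1/448)) = 1/(6*(-448)) = 1/(-2688) = -1/2688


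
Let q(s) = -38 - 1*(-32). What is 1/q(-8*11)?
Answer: -1/6 ≈ -0.16667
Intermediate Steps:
q(s) = -6 (q(s) = -38 + 32 = -6)
1/q(-8*11) = 1/(-6) = -1/6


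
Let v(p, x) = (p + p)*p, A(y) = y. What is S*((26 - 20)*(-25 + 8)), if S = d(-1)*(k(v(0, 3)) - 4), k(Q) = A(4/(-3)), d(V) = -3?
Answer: -1632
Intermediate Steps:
v(p, x) = 2*p**2 (v(p, x) = (2*p)*p = 2*p**2)
k(Q) = -4/3 (k(Q) = 4/(-3) = 4*(-1/3) = -4/3)
S = 16 (S = -3*(-4/3 - 4) = -3*(-16/3) = 16)
S*((26 - 20)*(-25 + 8)) = 16*((26 - 20)*(-25 + 8)) = 16*(6*(-17)) = 16*(-102) = -1632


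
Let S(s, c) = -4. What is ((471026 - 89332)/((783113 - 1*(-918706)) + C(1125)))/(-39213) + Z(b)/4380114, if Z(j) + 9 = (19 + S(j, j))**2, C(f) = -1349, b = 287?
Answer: 1060927605887/24339026955186045 ≈ 4.3590e-5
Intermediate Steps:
Z(j) = 216 (Z(j) = -9 + (19 - 4)**2 = -9 + 15**2 = -9 + 225 = 216)
((471026 - 89332)/((783113 - 1*(-918706)) + C(1125)))/(-39213) + Z(b)/4380114 = ((471026 - 89332)/((783113 - 1*(-918706)) - 1349))/(-39213) + 216/4380114 = (381694/((783113 + 918706) - 1349))*(-1/39213) + 216*(1/4380114) = (381694/(1701819 - 1349))*(-1/39213) + 36/730019 = (381694/1700470)*(-1/39213) + 36/730019 = (381694*(1/1700470))*(-1/39213) + 36/730019 = (190847/850235)*(-1/39213) + 36/730019 = -190847/33340265055 + 36/730019 = 1060927605887/24339026955186045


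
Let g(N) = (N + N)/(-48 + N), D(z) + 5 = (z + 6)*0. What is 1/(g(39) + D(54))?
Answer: -3/41 ≈ -0.073171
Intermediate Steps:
D(z) = -5 (D(z) = -5 + (z + 6)*0 = -5 + (6 + z)*0 = -5 + 0 = -5)
g(N) = 2*N/(-48 + N) (g(N) = (2*N)/(-48 + N) = 2*N/(-48 + N))
1/(g(39) + D(54)) = 1/(2*39/(-48 + 39) - 5) = 1/(2*39/(-9) - 5) = 1/(2*39*(-⅑) - 5) = 1/(-26/3 - 5) = 1/(-41/3) = -3/41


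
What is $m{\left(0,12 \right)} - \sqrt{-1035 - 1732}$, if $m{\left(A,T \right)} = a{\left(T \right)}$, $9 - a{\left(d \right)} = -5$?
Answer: $14 - i \sqrt{2767} \approx 14.0 - 52.602 i$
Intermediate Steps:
$a{\left(d \right)} = 14$ ($a{\left(d \right)} = 9 - -5 = 9 + 5 = 14$)
$m{\left(A,T \right)} = 14$
$m{\left(0,12 \right)} - \sqrt{-1035 - 1732} = 14 - \sqrt{-1035 - 1732} = 14 - \sqrt{-2767} = 14 - i \sqrt{2767}$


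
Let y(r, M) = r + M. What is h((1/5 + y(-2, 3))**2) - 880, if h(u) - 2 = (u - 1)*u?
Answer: -548354/625 ≈ -877.37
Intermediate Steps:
y(r, M) = M + r
h(u) = 2 + u*(-1 + u) (h(u) = 2 + (u - 1)*u = 2 + (-1 + u)*u = 2 + u*(-1 + u))
h((1/5 + y(-2, 3))**2) - 880 = (2 + ((1/5 + (3 - 2))**2)**2 - (1/5 + (3 - 2))**2) - 880 = (2 + ((1/5 + 1)**2)**2 - (1/5 + 1)**2) - 880 = (2 + ((6/5)**2)**2 - (6/5)**2) - 880 = (2 + (36/25)**2 - 1*36/25) - 880 = (2 + 1296/625 - 36/25) - 880 = 1646/625 - 880 = -548354/625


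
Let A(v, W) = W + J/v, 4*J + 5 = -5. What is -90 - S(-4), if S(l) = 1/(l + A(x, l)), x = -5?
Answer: -1348/15 ≈ -89.867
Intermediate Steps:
J = -5/2 (J = -5/4 + (¼)*(-5) = -5/4 - 5/4 = -5/2 ≈ -2.5000)
A(v, W) = W - 5/(2*v)
S(l) = 1/(½ + 2*l) (S(l) = 1/(l + (l - 5/2/(-5))) = 1/(l + (l - 5/2*(-⅕))) = 1/(l + (l + ½)) = 1/(l + (½ + l)) = 1/(½ + 2*l))
-90 - S(-4) = -90 - 2/(1 + 4*(-4)) = -90 - 2/(1 - 16) = -90 - 2/(-15) = -90 - 2*(-1)/15 = -90 - 1*(-2/15) = -90 + 2/15 = -1348/15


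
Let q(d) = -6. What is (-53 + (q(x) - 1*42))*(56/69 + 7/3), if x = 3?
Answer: -21917/69 ≈ -317.64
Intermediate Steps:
(-53 + (q(x) - 1*42))*(56/69 + 7/3) = (-53 + (-6 - 1*42))*(56/69 + 7/3) = (-53 + (-6 - 42))*(56*(1/69) + 7*(1/3)) = (-53 - 48)*(56/69 + 7/3) = -101*217/69 = -21917/69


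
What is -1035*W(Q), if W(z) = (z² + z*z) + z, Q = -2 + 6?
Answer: -37260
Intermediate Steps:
Q = 4
W(z) = z + 2*z² (W(z) = (z² + z²) + z = 2*z² + z = z + 2*z²)
-1035*W(Q) = -4140*(1 + 2*4) = -4140*(1 + 8) = -4140*9 = -1035*36 = -37260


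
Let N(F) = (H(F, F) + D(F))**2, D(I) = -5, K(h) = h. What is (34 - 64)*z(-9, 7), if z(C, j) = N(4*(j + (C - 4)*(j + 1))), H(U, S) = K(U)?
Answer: -4633470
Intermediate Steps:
H(U, S) = U
N(F) = (-5 + F)**2 (N(F) = (F - 5)**2 = (-5 + F)**2)
z(C, j) = (-5 + 4*j + 4*(1 + j)*(-4 + C))**2 (z(C, j) = (-5 + 4*(j + (C - 4)*(j + 1)))**2 = (-5 + 4*(j + (-4 + C)*(1 + j)))**2 = (-5 + 4*(j + (1 + j)*(-4 + C)))**2 = (-5 + (4*j + 4*(1 + j)*(-4 + C)))**2 = (-5 + 4*j + 4*(1 + j)*(-4 + C))**2)
(34 - 64)*z(-9, 7) = (34 - 64)*(-21 - 12*7 + 4*(-9) + 4*(-9)*7)**2 = -30*(-21 - 84 - 36 - 252)**2 = -30*(-393)**2 = -30*154449 = -4633470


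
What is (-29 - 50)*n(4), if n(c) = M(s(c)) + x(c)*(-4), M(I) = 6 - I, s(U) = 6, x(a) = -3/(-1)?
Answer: 948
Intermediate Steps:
x(a) = 3 (x(a) = -3*(-1) = 3)
n(c) = -12 (n(c) = (6 - 1*6) + 3*(-4) = (6 - 6) - 12 = 0 - 12 = -12)
(-29 - 50)*n(4) = (-29 - 50)*(-12) = -79*(-12) = 948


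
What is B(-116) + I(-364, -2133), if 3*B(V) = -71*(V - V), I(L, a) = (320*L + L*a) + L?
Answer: 659568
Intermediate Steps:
I(L, a) = 321*L + L*a
B(V) = 0 (B(V) = (-71*(V - V))/3 = (-71*0)/3 = (⅓)*0 = 0)
B(-116) + I(-364, -2133) = 0 - 364*(321 - 2133) = 0 - 364*(-1812) = 0 + 659568 = 659568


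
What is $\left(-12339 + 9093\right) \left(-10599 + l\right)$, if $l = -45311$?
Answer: $181483860$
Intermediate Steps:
$\left(-12339 + 9093\right) \left(-10599 + l\right) = \left(-12339 + 9093\right) \left(-10599 - 45311\right) = \left(-3246\right) \left(-55910\right) = 181483860$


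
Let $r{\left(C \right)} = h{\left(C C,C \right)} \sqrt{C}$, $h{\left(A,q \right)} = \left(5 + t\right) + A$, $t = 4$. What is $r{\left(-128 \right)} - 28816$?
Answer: $-28816 + 131144 i \sqrt{2} \approx -28816.0 + 1.8547 \cdot 10^{5} i$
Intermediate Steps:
$h{\left(A,q \right)} = 9 + A$ ($h{\left(A,q \right)} = \left(5 + 4\right) + A = 9 + A$)
$r{\left(C \right)} = \sqrt{C} \left(9 + C^{2}\right)$ ($r{\left(C \right)} = \left(9 + C C\right) \sqrt{C} = \left(9 + C^{2}\right) \sqrt{C} = \sqrt{C} \left(9 + C^{2}\right)$)
$r{\left(-128 \right)} - 28816 = \sqrt{-128} \left(9 + \left(-128\right)^{2}\right) - 28816 = 8 i \sqrt{2} \left(9 + 16384\right) - 28816 = 8 i \sqrt{2} \cdot 16393 - 28816 = 131144 i \sqrt{2} - 28816 = -28816 + 131144 i \sqrt{2}$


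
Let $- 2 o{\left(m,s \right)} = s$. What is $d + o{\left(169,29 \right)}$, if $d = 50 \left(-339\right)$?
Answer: $- \frac{33929}{2} \approx -16965.0$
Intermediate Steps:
$o{\left(m,s \right)} = - \frac{s}{2}$
$d = -16950$
$d + o{\left(169,29 \right)} = -16950 - \frac{29}{2} = - \frac{33929}{2}$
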